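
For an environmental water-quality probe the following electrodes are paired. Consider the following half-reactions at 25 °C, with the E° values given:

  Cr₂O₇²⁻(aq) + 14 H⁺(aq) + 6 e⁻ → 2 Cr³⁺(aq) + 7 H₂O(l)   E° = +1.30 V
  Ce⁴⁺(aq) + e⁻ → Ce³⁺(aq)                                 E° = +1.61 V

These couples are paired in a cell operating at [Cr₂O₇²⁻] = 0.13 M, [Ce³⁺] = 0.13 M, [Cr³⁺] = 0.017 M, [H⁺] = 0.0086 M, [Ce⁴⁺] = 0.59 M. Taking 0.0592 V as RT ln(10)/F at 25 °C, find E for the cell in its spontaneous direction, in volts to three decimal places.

+0.608 V

Ce⁴⁺/Ce³⁺ is the cathode (higher E°), Cr₂O₇²⁻/Cr³⁺ the anode: E°cell = +1.61 − (+1.30) = +0.31 V, n = 6.
Overall: 6 Ce⁴⁺(aq) + 2 Cr³⁺(aq) + 7 H₂O(l) → 6 Ce³⁺(aq) + Cr₂O₇²⁻(aq) + 14 H⁺(aq)
Q = [Ce³⁺]^6·[Cr₂O₇²⁻]·[H⁺]^14 / ([Ce⁴⁺]^6·[Cr³⁺]^2); log Q = -30.205.
E = E° − (0.0592/n) log Q = +0.31 − (0.0592/6)(-30.205) = +0.608 V.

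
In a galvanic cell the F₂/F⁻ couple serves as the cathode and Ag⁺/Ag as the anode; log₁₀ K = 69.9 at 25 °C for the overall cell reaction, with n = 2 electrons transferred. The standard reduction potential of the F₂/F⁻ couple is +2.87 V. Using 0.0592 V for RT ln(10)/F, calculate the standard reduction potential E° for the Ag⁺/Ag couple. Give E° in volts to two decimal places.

E°cell = (0.0592/n)·log K = (0.0592/2)(69.9) = +2.069 V.
Since F₂/F⁻ is the cathode and Ag⁺/Ag the anode, E°cell = E°(F₂/F⁻) − E°(Ag⁺/Ag).
So E°(Ag⁺/Ag) = E°(F₂/F⁻) − E°cell = (+2.87) − (+2.069) = +0.80 V.

+0.80 V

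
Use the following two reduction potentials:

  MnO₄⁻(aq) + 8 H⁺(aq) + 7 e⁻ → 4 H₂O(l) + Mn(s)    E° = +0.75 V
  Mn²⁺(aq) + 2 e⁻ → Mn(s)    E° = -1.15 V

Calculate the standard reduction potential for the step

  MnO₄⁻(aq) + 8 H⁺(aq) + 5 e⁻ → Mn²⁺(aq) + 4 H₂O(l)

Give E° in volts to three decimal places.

Sequential free energies add, so n₃E°₃ = n₁E°₁ + n₂E°₂.
With n₃ = 7, and the known step contributing 2×(-1.15) V, the unknown satisfies 5·E° = 7×(+0.75) − 2×(-1.15) = +7.550.
E° = +7.550 / 5 = +1.510 V.

+1.510 V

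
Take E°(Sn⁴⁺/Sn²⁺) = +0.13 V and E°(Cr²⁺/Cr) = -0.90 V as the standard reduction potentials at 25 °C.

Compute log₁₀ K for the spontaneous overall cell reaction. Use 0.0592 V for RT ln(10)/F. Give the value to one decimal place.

34.8

Cathode: Sn⁴⁺/Sn²⁺; anode: Cr²⁺/Cr. E°cell = +1.03 V, n = 2.
log K = nE°cell / 0.0592 = (2)(+1.03) / 0.0592 = 34.8.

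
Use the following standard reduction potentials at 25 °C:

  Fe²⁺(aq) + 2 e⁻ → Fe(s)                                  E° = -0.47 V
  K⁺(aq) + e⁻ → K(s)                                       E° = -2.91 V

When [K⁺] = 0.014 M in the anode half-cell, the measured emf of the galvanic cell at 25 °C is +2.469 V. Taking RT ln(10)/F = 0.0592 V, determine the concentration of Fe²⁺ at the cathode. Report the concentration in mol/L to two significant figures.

Fe²⁺/Fe is the cathode, K⁺/K the anode: E°cell = +2.44 V, n = 2.
Overall reaction: Fe²⁺(aq) + 2 K(s) → Fe(s) + 2 K⁺(aq); Q = [K⁺]^2/[Fe²⁺]^1.
From E = E° − (0.0592/n) log Q: log Q = (E° − E)·n/0.0592 = (+2.44 − (+2.469))·2/0.0592 = -0.9797.
So 1·log[Fe²⁺] = 2·log(0.014) − log Q = -3.7077 − (-0.9797) = -2.7280; [Fe²⁺] = 10^(-2.7280) ≈ 0.0019 M.

0.0019 M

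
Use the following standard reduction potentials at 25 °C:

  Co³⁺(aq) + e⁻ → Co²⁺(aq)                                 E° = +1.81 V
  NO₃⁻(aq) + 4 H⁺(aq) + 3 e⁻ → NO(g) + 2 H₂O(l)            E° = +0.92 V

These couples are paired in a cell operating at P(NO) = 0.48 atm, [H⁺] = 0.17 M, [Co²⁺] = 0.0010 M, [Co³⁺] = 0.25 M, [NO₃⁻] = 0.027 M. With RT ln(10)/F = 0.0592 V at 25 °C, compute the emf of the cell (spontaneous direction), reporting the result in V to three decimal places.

Co³⁺/Co²⁺ is the cathode (higher E°), NO₃⁻/NO the anode: E°cell = +1.81 − (+0.92) = +0.89 V, n = 3.
Overall: 3 Co³⁺(aq) + NO(g) + 2 H₂O(l) → 3 Co²⁺(aq) + NO₃⁻(aq) + 4 H⁺(aq)
Q = [Co²⁺]^3·[NO₃⁻]·[H⁺]^4 / ([Co³⁺]^3·P(NO)); log Q = -11.522.
E = E° − (0.0592/n) log Q = +0.89 − (0.0592/3)(-11.522) = +1.117 V.

+1.117 V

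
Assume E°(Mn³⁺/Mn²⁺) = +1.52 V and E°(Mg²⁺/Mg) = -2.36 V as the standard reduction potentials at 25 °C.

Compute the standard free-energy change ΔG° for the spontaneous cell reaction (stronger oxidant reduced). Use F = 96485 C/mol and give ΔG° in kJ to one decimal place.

-748.7 kJ

Mn³⁺/Mn²⁺ (E° = +1.52 V) is the cathode; Mg²⁺/Mg (E° = -2.36 V) is the anode, so E°cell = +3.88 V.
Balancing electrons gives n = 2 (lcm of 1 and 2).
ΔG° = −nFE° = −(2)(96485)(+3.88) = -748,724 J = -748.7 kJ.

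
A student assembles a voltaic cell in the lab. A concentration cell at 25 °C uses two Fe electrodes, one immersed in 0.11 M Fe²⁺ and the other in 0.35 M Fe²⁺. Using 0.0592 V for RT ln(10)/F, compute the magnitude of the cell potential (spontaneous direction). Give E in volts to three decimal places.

For a concentration cell E°cell = 0. The 0.35 M side is the cathode (reduction is favoured where [Fe²⁺] is higher).
With n = 2, E = −(0.0592/2) log([Fe²⁺]ₐₙ/[Fe²⁺]꜀ₐₜ) = −(0.0592/2) log(0.11/0.35) = −(0.0592/2)(-0.503) = +0.015 V.

+0.015 V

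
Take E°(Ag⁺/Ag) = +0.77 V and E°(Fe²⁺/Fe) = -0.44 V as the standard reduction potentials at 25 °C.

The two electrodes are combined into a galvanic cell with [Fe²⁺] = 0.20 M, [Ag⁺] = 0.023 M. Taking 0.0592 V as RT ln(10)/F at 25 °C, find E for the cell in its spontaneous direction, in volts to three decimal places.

+1.134 V

Ag⁺/Ag is the cathode (higher E°), Fe²⁺/Fe the anode: E°cell = +0.77 − (-0.44) = +1.21 V, n = 2.
Overall: 2 Ag⁺(aq) + Fe(s) → 2 Ag(s) + Fe²⁺(aq)
Q = [Fe²⁺] / ([Ag⁺]^2); log Q = 2.578.
E = E° − (0.0592/n) log Q = +1.21 − (0.0592/2)(2.578) = +1.134 V.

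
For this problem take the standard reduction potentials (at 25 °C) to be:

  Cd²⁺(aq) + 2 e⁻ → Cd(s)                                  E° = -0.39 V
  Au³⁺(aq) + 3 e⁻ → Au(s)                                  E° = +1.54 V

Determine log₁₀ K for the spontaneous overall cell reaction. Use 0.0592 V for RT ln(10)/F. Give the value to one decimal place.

195.6

Cathode: Au³⁺/Au; anode: Cd²⁺/Cd. E°cell = +1.93 V, n = 6.
log K = nE°cell / 0.0592 = (6)(+1.93) / 0.0592 = 195.6.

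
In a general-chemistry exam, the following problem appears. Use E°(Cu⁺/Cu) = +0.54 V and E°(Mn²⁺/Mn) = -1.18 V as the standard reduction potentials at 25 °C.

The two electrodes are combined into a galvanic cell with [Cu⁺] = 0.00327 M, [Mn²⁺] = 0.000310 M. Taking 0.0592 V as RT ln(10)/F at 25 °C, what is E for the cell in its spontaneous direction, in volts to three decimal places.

+1.677 V

Cu⁺/Cu is the cathode (higher E°), Mn²⁺/Mn the anode: E°cell = +0.54 − (-1.18) = +1.72 V, n = 2.
Overall: 2 Cu⁺(aq) + Mn(s) → 2 Cu(s) + Mn²⁺(aq)
Q = [Mn²⁺] / ([Cu⁺]^2); log Q = 1.462.
E = E° − (0.0592/n) log Q = +1.72 − (0.0592/2)(1.462) = +1.677 V.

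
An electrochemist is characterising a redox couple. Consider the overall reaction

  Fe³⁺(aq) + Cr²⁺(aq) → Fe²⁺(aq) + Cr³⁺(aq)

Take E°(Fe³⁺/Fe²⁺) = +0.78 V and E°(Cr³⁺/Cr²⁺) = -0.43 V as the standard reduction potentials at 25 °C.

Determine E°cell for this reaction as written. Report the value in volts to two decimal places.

+1.21 V

The Fe³⁺/Fe²⁺ couple has the higher reduction potential, so it is the cathode; Cr³⁺/Cr²⁺ is oxidised at the anode.
E°cell = E°(cathode) − E°(anode) = (+0.78) − (-0.43) = +1.21 V.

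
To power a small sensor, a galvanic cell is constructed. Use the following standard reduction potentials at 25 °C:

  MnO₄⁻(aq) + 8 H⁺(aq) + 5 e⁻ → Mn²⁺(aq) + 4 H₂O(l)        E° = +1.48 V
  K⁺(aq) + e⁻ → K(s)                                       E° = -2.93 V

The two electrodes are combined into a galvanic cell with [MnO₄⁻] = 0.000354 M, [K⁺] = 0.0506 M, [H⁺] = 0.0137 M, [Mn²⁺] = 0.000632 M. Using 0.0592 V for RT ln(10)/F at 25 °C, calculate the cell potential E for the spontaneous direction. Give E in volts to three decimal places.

MnO₄⁻/Mn²⁺ is the cathode (higher E°), K⁺/K the anode: E°cell = +1.48 − (-2.93) = +4.41 V, n = 5.
Overall: MnO₄⁻(aq) + 8 H⁺(aq) + 5 K(s) → Mn²⁺(aq) + 4 H₂O(l) + 5 K⁺(aq)
Q = [Mn²⁺]·[K⁺]^5 / ([MnO₄⁻]·[H⁺]^8); log Q = 8.679.
E = E° − (0.0592/n) log Q = +4.41 − (0.0592/5)(8.679) = +4.307 V.

+4.307 V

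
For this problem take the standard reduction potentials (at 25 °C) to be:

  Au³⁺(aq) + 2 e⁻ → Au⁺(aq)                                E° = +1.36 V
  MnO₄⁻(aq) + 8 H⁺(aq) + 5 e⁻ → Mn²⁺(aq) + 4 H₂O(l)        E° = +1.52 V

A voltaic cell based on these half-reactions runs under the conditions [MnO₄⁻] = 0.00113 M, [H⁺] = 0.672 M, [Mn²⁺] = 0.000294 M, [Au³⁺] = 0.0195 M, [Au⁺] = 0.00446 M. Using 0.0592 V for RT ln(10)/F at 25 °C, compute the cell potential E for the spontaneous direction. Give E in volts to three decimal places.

MnO₄⁻/Mn²⁺ is the cathode (higher E°), Au³⁺/Au⁺ the anode: E°cell = +1.52 − (+1.36) = +0.16 V, n = 10.
Overall: 2 MnO₄⁻(aq) + 16 H⁺(aq) + 5 Au⁺(aq) → 2 Mn²⁺(aq) + 8 H₂O(l) + 5 Au³⁺(aq)
Q = [Mn²⁺]^2·[Au³⁺]^5 / ([MnO₄⁻]^2·[H⁺]^16·[Au⁺]^5); log Q = 4.796.
E = E° − (0.0592/n) log Q = +0.16 − (0.0592/10)(4.796) = +0.132 V.

+0.132 V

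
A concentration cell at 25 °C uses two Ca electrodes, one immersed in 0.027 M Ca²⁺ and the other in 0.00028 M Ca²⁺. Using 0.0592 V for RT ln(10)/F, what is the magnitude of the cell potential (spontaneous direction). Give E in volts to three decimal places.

+0.059 V

For a concentration cell E°cell = 0. The 0.027 M side is the cathode (reduction is favoured where [Ca²⁺] is higher).
With n = 2, E = −(0.0592/2) log([Ca²⁺]ₐₙ/[Ca²⁺]꜀ₐₜ) = −(0.0592/2) log(0.00028/0.027) = −(0.0592/2)(-1.984) = +0.059 V.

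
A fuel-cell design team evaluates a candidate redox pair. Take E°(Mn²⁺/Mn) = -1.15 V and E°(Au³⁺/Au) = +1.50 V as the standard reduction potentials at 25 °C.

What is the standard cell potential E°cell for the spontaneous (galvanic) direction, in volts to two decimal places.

+2.65 V

The Au³⁺/Au couple has the higher reduction potential, so it is the cathode; Mn²⁺/Mn is oxidised at the anode.
E°cell = E°(cathode) − E°(anode) = (+1.50) − (-1.15) = +2.65 V.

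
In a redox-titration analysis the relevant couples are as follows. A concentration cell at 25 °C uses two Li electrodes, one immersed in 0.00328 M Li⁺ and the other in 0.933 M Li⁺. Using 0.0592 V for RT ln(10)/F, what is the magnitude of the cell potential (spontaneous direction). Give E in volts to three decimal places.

+0.145 V

For a concentration cell E°cell = 0. The 0.933 M side is the cathode (reduction is favoured where [Li⁺] is higher).
With n = 1, E = −(0.0592/1) log([Li⁺]ₐₙ/[Li⁺]꜀ₐₜ) = −(0.0592/1) log(0.00328/0.933) = −(0.0592/1)(-2.454) = +0.145 V.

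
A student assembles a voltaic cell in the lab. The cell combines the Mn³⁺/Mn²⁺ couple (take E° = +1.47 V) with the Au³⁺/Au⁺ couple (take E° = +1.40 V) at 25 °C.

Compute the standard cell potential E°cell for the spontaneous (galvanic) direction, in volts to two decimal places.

+0.07 V

The Mn³⁺/Mn²⁺ couple has the higher reduction potential, so it is the cathode; Au³⁺/Au⁺ is oxidised at the anode.
E°cell = E°(cathode) − E°(anode) = (+1.47) − (+1.40) = +0.07 V.
Since E°cell > 0, the reaction is spontaneous under standard conditions.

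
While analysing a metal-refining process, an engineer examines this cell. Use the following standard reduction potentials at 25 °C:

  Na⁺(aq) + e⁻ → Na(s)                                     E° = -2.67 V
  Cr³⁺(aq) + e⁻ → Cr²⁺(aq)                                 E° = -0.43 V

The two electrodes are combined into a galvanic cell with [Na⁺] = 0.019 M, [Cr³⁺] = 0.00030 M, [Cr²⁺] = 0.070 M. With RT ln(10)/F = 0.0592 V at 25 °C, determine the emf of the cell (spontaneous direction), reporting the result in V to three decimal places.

+2.202 V

Cr³⁺/Cr²⁺ is the cathode (higher E°), Na⁺/Na the anode: E°cell = -0.43 − (-2.67) = +2.24 V, n = 1.
Overall: Cr³⁺(aq) + Na(s) → Cr²⁺(aq) + Na⁺(aq)
Q = [Cr²⁺]·[Na⁺] / ([Cr³⁺]); log Q = 0.647.
E = E° − (0.0592/n) log Q = +2.24 − (0.0592/1)(0.647) = +2.202 V.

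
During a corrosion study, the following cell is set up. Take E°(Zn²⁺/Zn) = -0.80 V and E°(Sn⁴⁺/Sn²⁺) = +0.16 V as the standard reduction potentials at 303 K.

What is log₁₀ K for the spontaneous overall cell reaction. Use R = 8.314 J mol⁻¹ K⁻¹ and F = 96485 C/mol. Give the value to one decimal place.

31.9

Cathode: Sn⁴⁺/Sn²⁺; anode: Zn²⁺/Zn. E°cell = (+0.16) − (-0.80) = +0.96 V, with n = 2.
ΔG° = −nFE° = −RT ln K, so ln K = nFE°/(RT) = (2)(96485)(+0.96) / ((8.314)(303)) = 73.537.
log₁₀ K = 73.537 / ln 10 = 31.9.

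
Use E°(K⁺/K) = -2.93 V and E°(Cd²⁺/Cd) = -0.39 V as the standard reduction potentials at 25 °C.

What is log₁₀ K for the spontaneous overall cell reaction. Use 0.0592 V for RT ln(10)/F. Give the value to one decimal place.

Cathode: Cd²⁺/Cd; anode: K⁺/K. E°cell = +2.54 V, n = 2.
log K = nE°cell / 0.0592 = (2)(+2.54) / 0.0592 = 85.8.

85.8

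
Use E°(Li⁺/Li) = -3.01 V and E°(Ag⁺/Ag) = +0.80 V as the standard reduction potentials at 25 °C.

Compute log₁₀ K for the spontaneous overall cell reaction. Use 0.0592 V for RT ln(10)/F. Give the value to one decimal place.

64.4

Cathode: Ag⁺/Ag; anode: Li⁺/Li. E°cell = +3.81 V, n = 1.
log K = nE°cell / 0.0592 = (1)(+3.81) / 0.0592 = 64.4.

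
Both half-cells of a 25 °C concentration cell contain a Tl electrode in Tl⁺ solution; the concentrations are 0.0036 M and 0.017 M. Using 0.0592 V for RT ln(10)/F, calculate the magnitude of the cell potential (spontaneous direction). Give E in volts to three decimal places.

+0.040 V

For a concentration cell E°cell = 0. The 0.017 M side is the cathode (reduction is favoured where [Tl⁺] is higher).
With n = 1, E = −(0.0592/1) log([Tl⁺]ₐₙ/[Tl⁺]꜀ₐₜ) = −(0.0592/1) log(0.0036/0.017) = −(0.0592/1)(-0.674) = +0.040 V.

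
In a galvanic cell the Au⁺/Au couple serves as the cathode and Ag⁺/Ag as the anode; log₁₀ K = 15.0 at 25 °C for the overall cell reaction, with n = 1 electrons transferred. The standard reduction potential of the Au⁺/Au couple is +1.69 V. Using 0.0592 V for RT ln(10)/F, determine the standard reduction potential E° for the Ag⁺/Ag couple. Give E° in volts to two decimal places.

E°cell = (0.0592/n)·log K = (0.0592/1)(15.0) = +0.888 V.
Since Au⁺/Au is the cathode and Ag⁺/Ag the anode, E°cell = E°(Au⁺/Au) − E°(Ag⁺/Ag).
So E°(Ag⁺/Ag) = E°(Au⁺/Au) − E°cell = (+1.69) − (+0.888) = +0.80 V.

+0.80 V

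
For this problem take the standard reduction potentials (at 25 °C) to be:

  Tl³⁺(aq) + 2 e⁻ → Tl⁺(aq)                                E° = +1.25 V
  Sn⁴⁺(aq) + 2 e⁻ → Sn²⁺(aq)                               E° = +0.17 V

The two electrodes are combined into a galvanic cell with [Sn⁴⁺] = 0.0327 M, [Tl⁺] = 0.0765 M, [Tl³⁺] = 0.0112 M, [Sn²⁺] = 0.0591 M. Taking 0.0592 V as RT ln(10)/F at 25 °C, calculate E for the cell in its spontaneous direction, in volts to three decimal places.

+1.063 V

Tl³⁺/Tl⁺ is the cathode (higher E°), Sn⁴⁺/Sn²⁺ the anode: E°cell = +1.25 − (+0.17) = +1.08 V, n = 2.
Overall: Tl³⁺(aq) + Sn²⁺(aq) → Tl⁺(aq) + Sn⁴⁺(aq)
Q = [Tl⁺]·[Sn⁴⁺] / ([Tl³⁺]·[Sn²⁺]); log Q = 0.577.
E = E° − (0.0592/n) log Q = +1.08 − (0.0592/2)(0.577) = +1.063 V.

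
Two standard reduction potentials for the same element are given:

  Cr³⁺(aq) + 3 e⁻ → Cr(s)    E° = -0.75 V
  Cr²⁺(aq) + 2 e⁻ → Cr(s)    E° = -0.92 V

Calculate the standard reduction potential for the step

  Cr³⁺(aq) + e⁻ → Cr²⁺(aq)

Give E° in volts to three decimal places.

-0.410 V

Sequential free energies add, so n₃E°₃ = n₁E°₁ + n₂E°₂.
With n₃ = 3, and the known step contributing 2×(-0.92) V, the unknown satisfies 1·E° = 3×(-0.75) − 2×(-0.92) = -0.410.
E° = -0.410 / 1 = -0.410 V.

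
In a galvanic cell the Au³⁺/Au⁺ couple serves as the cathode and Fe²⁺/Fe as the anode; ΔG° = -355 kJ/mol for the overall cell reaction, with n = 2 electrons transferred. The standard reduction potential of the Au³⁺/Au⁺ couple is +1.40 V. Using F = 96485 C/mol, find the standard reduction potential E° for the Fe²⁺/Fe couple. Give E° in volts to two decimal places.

E°cell = −ΔG°/(nF) = −(-355×10³)/((2)(96485)) = +1.840 V.
Since Au³⁺/Au⁺ is the cathode and Fe²⁺/Fe the anode, E°cell = E°(Au³⁺/Au⁺) − E°(Fe²⁺/Fe).
So E°(Fe²⁺/Fe) = E°(Au³⁺/Au⁺) − E°cell = (+1.40) − (+1.840) = -0.44 V.

-0.44 V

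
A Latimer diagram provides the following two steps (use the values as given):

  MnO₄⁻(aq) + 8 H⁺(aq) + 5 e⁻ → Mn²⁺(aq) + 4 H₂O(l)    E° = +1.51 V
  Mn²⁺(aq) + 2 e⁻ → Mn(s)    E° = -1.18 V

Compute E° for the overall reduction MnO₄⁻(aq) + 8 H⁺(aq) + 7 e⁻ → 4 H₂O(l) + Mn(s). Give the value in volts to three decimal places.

+0.741 V

Since ΔG° = −nFE° is additive over sequential reductions, n₃E°₃ = n₁E°₁ + n₂E°₂.
E°₃ = (5×+1.51 + 2×-1.18) / 7 = (+5.190) / 7 = +0.741 V.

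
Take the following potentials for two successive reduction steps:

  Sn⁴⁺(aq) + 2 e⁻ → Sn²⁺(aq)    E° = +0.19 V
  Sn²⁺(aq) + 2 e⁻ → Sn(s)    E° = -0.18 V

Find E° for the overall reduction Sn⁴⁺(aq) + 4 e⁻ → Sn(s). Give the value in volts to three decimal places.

Adding the free-energy changes (−nFE°) of the two steps gives −n₃FE°₃ = −n₁FE°₁ − n₂FE°₂.
E°₃ = (2×+0.19 + 2×-0.18) / 4 = (+0.020) / 4 = +0.005 V.

+0.005 V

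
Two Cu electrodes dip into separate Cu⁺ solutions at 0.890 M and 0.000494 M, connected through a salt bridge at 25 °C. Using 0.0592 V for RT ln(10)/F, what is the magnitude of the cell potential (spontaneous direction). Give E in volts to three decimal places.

For a concentration cell E°cell = 0. The 0.890 M side is the cathode (reduction is favoured where [Cu⁺] is higher).
With n = 1, E = −(0.0592/1) log([Cu⁺]ₐₙ/[Cu⁺]꜀ₐₜ) = −(0.0592/1) log(0.000494/0.89) = −(0.0592/1)(-3.256) = +0.193 V.

+0.193 V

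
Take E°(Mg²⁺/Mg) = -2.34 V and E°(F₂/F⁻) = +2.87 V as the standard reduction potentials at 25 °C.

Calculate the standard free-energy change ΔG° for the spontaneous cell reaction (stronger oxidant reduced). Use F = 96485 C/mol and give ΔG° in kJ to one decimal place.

F₂/F⁻ (E° = +2.87 V) is the cathode; Mg²⁺/Mg (E° = -2.34 V) is the anode, so E°cell = +5.21 V.
Balancing electrons gives n = 2 (lcm of 2 and 2).
ΔG° = −nFE° = −(2)(96485)(+5.21) = -1,005,374 J = -1005.4 kJ.

-1005.4 kJ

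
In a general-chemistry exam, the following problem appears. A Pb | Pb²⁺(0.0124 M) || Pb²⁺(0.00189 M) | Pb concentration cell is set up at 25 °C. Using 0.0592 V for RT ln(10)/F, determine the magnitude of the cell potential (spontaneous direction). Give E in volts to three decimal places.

+0.024 V

For a concentration cell E°cell = 0. The 0.0124 M side is the cathode (reduction is favoured where [Pb²⁺] is higher).
With n = 2, E = −(0.0592/2) log([Pb²⁺]ₐₙ/[Pb²⁺]꜀ₐₜ) = −(0.0592/2) log(0.00189/0.0124) = −(0.0592/2)(-0.817) = +0.024 V.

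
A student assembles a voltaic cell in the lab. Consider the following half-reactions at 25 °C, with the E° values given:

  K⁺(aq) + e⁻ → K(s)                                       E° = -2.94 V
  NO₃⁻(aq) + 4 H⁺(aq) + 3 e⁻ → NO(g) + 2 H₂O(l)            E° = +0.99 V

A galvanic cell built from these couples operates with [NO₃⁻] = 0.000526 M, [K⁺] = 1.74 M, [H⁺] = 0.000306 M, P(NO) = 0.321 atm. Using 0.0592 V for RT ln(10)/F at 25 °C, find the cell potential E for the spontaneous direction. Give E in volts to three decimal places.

+3.583 V

NO₃⁻/NO is the cathode (higher E°), K⁺/K the anode: E°cell = +0.99 − (-2.94) = +3.93 V, n = 3.
Overall: NO₃⁻(aq) + 4 H⁺(aq) + 3 K(s) → NO(g) + 2 H₂O(l) + 3 K⁺(aq)
Q = P(NO)·[K⁺]^3 / ([NO₃⁻]·[H⁺]^4); log Q = 17.564.
E = E° − (0.0592/n) log Q = +3.93 − (0.0592/3)(17.564) = +3.583 V.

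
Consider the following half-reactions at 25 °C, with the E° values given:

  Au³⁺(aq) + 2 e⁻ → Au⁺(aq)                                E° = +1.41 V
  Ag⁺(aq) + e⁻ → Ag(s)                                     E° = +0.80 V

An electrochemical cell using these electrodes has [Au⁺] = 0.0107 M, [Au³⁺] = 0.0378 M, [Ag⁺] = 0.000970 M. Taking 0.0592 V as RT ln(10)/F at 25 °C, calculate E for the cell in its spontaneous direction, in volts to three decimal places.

Au³⁺/Au⁺ is the cathode (higher E°), Ag⁺/Ag the anode: E°cell = +1.41 − (+0.80) = +0.61 V, n = 2.
Overall: Au³⁺(aq) + 2 Ag(s) → Au⁺(aq) + 2 Ag⁺(aq)
Q = [Au⁺]·[Ag⁺]^2 / ([Au³⁺]); log Q = -6.575.
E = E° − (0.0592/n) log Q = +0.61 − (0.0592/2)(-6.575) = +0.805 V.

+0.805 V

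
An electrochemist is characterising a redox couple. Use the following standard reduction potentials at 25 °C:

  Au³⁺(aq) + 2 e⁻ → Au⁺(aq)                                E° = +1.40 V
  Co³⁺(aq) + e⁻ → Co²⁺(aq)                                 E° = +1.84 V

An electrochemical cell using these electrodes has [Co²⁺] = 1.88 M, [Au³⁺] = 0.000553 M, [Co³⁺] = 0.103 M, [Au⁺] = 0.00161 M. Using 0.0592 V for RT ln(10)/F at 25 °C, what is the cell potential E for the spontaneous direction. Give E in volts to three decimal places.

+0.379 V

Co³⁺/Co²⁺ is the cathode (higher E°), Au³⁺/Au⁺ the anode: E°cell = +1.84 − (+1.40) = +0.44 V, n = 2.
Overall: 2 Co³⁺(aq) + Au⁺(aq) → 2 Co²⁺(aq) + Au³⁺(aq)
Q = [Co²⁺]^2·[Au³⁺] / ([Co³⁺]^2·[Au⁺]); log Q = 2.059.
E = E° − (0.0592/n) log Q = +0.44 − (0.0592/2)(2.059) = +0.379 V.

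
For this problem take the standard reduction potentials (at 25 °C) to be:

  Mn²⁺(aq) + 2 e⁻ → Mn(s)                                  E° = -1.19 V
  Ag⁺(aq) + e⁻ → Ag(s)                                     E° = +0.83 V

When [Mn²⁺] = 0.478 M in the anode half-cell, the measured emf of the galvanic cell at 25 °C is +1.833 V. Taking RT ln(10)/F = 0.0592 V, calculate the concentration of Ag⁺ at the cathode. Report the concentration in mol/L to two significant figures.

0.00048 M

Ag⁺/Ag is the cathode, Mn²⁺/Mn the anode: E°cell = +2.02 V, n = 2.
Overall reaction: 2 Ag⁺(aq) + Mn(s) → 2 Ag(s) + Mn²⁺(aq); Q = [Mn²⁺]^1/[Ag⁺]^2.
From E = E° − (0.0592/n) log Q: log Q = (E° − E)·n/0.0592 = (+2.02 − (+1.833))·2/0.0592 = 6.3176.
So 2·log[Ag⁺] = 1·log(0.478) − log Q = -0.3206 − (6.3176) = -6.6382; log[Ag⁺] = -6.6382 / 2 = -3.3191; [Ag⁺] = 10^(-3.3191) ≈ 0.00048 M.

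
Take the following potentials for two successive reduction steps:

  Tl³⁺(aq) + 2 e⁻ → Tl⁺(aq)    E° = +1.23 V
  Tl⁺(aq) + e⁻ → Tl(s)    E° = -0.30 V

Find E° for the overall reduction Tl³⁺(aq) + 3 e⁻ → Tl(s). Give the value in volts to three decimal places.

+0.720 V

Adding the free-energy changes (−nFE°) of the two steps gives −n₃FE°₃ = −n₁FE°₁ − n₂FE°₂.
E°₃ = (2×+1.23 + 1×-0.30) / 3 = (+2.160) / 3 = +0.720 V.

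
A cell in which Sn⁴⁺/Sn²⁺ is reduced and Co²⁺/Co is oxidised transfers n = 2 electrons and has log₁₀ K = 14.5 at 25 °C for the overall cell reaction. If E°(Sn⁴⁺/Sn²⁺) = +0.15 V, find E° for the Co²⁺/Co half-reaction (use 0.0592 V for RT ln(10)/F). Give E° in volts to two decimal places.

E°cell = (0.0592/n)·log K = (0.0592/2)(14.5) = +0.429 V.
Since Sn⁴⁺/Sn²⁺ is the cathode and Co²⁺/Co the anode, E°cell = E°(Sn⁴⁺/Sn²⁺) − E°(Co²⁺/Co).
So E°(Co²⁺/Co) = E°(Sn⁴⁺/Sn²⁺) − E°cell = (+0.15) − (+0.429) = -0.28 V.

-0.28 V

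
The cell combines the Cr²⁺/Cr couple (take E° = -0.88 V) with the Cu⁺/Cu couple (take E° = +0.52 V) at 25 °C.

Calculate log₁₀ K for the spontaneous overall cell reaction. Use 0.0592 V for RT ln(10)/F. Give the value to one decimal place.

47.3

Cathode: Cu⁺/Cu; anode: Cr²⁺/Cr. E°cell = +1.40 V, n = 2.
log K = nE°cell / 0.0592 = (2)(+1.40) / 0.0592 = 47.3.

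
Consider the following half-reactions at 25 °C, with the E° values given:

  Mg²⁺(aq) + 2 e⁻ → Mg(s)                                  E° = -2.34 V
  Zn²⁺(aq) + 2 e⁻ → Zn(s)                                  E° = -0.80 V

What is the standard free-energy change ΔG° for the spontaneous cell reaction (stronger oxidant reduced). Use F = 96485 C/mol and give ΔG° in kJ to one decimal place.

-297.2 kJ

Zn²⁺/Zn (E° = -0.80 V) is the cathode; Mg²⁺/Mg (E° = -2.34 V) is the anode, so E°cell = +1.54 V.
Balancing electrons gives n = 2 (lcm of 2 and 2).
ΔG° = −nFE° = −(2)(96485)(+1.54) = -297,174 J = -297.2 kJ.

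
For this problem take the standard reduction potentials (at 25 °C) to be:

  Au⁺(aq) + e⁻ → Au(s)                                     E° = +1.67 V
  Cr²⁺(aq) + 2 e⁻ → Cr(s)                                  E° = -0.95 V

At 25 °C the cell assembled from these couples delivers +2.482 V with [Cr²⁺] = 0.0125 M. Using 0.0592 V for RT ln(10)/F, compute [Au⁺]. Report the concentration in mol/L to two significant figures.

0.00052 M

Au⁺/Au is the cathode, Cr²⁺/Cr the anode: E°cell = +2.62 V, n = 2.
Overall reaction: 2 Au⁺(aq) + Cr(s) → 2 Au(s) + Cr²⁺(aq); Q = [Cr²⁺]^1/[Au⁺]^2.
From E = E° − (0.0592/n) log Q: log Q = (E° − E)·n/0.0592 = (+2.62 − (+2.482))·2/0.0592 = 4.6622.
So 2·log[Au⁺] = 1·log(0.0125) − log Q = -1.9031 − (4.6622) = -6.5653; log[Au⁺] = -6.5653 / 2 = -3.2826; [Au⁺] = 10^(-3.2826) ≈ 0.00052 M.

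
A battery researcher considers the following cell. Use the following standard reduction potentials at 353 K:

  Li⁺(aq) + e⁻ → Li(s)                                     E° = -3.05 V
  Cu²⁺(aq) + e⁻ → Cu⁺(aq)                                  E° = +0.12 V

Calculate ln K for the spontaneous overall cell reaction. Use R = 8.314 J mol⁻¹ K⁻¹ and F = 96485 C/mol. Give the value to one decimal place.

104.2

Cathode: Cu²⁺/Cu⁺; anode: Li⁺/Li. E°cell = (+0.12) − (-3.05) = +3.17 V, with n = 1.
ΔG° = −nFE° = −RT ln K, so ln K = nFE°/(RT) = (1)(96485)(+3.17) / ((8.314)(353)) = 104.216.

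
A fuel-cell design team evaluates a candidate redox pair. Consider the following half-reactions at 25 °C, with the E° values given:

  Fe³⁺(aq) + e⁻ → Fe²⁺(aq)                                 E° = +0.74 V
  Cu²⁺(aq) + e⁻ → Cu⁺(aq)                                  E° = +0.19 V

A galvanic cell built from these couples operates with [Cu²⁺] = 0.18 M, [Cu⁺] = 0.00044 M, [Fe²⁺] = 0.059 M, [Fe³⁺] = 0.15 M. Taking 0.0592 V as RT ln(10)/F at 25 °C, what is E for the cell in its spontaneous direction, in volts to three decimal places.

Fe³⁺/Fe²⁺ is the cathode (higher E°), Cu²⁺/Cu⁺ the anode: E°cell = +0.74 − (+0.19) = +0.55 V, n = 1.
Overall: Fe³⁺(aq) + Cu⁺(aq) → Fe²⁺(aq) + Cu²⁺(aq)
Q = [Fe²⁺]·[Cu²⁺] / ([Fe³⁺]·[Cu⁺]); log Q = 2.207.
E = E° − (0.0592/n) log Q = +0.55 − (0.0592/1)(2.207) = +0.419 V.

+0.419 V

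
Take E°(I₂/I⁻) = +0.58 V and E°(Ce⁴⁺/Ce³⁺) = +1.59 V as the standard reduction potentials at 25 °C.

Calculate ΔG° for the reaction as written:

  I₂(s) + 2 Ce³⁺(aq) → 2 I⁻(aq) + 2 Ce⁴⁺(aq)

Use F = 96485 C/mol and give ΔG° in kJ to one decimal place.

As written, I₂/I⁻ is reduced (cathode) and Ce⁴⁺/Ce³⁺ is oxidised (anode), so E°cell = (+0.58) − (+1.59) = -1.01 V.
Balancing electrons gives n = 2.
ΔG° = −nFE° = −(2)(96485)(-1.01) = 194,900 J = +194.9 kJ.

+194.9 kJ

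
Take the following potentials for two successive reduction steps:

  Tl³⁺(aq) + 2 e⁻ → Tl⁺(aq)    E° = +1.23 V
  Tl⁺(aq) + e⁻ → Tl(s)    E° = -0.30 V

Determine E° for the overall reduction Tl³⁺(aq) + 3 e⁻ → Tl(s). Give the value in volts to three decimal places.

Since ΔG° = −nFE° is additive over sequential reductions, n₃E°₃ = n₁E°₁ + n₂E°₂.
E°₃ = (2×+1.23 + 1×-0.30) / 3 = (+2.160) / 3 = +0.720 V.
E° values themselves are not directly additive — weighting by electron count is essential.

+0.720 V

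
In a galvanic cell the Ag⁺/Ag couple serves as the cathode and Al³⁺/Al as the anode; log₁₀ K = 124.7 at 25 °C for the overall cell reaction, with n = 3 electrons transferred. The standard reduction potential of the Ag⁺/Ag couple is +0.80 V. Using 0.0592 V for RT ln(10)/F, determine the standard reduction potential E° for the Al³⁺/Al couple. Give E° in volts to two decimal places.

-1.66 V

E°cell = (0.0592/n)·log K = (0.0592/3)(124.7) = +2.461 V.
Since Ag⁺/Ag is the cathode and Al³⁺/Al the anode, E°cell = E°(Ag⁺/Ag) − E°(Al³⁺/Al).
So E°(Al³⁺/Al) = E°(Ag⁺/Ag) − E°cell = (+0.80) − (+2.461) = -1.66 V.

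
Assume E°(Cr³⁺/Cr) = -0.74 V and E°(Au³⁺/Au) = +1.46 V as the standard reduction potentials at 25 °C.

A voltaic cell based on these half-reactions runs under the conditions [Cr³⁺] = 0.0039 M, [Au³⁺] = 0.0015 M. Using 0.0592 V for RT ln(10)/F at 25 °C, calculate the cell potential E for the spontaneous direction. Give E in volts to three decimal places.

+2.192 V

Au³⁺/Au is the cathode (higher E°), Cr³⁺/Cr the anode: E°cell = +1.46 − (-0.74) = +2.20 V, n = 3.
Overall: Au³⁺(aq) + Cr(s) → Au(s) + Cr³⁺(aq)
Q = [Cr³⁺] / ([Au³⁺]); log Q = 0.415.
E = E° − (0.0592/n) log Q = +2.20 − (0.0592/3)(0.415) = +2.192 V.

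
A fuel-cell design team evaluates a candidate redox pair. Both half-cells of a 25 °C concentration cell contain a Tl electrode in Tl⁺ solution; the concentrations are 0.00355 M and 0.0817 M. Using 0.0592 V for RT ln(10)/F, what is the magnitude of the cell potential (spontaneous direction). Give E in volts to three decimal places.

For a concentration cell E°cell = 0. The 0.0817 M side is the cathode (reduction is favoured where [Tl⁺] is higher).
With n = 1, E = −(0.0592/1) log([Tl⁺]ₐₙ/[Tl⁺]꜀ₐₜ) = −(0.0592/1) log(0.00355/0.0817) = −(0.0592/1)(-1.362) = +0.081 V.

+0.081 V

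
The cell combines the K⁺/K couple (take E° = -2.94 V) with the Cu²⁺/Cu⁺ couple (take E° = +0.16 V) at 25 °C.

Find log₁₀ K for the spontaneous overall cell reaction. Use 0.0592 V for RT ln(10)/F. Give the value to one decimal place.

Cathode: Cu²⁺/Cu⁺; anode: K⁺/K. E°cell = +3.10 V, n = 1.
log K = nE°cell / 0.0592 = (1)(+3.10) / 0.0592 = 52.4.

52.4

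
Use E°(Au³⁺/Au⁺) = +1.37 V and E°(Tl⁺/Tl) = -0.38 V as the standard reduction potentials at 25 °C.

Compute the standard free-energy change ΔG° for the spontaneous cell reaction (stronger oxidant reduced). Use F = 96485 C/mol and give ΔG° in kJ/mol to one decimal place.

-337.7 kJ/mol

Au³⁺/Au⁺ (E° = +1.37 V) is the cathode; Tl⁺/Tl (E° = -0.38 V) is the anode, so E°cell = +1.75 V.
Balancing electrons gives n = 2 (lcm of 2 and 1).
ΔG° = −nFE° = −(2)(96485)(+1.75) = -337,698 J = -337.7 kJ/mol.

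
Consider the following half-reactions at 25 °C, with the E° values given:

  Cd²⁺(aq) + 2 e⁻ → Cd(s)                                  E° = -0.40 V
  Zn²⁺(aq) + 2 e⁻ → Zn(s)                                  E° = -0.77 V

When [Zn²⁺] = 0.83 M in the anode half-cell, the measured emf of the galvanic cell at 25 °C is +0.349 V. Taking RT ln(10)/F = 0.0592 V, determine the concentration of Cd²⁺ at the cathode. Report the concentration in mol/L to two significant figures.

0.16 M

Cd²⁺/Cd is the cathode, Zn²⁺/Zn the anode: E°cell = +0.37 V, n = 2.
Overall reaction: Cd²⁺(aq) + Zn(s) → Cd(s) + Zn²⁺(aq); Q = [Zn²⁺]^1/[Cd²⁺]^1.
From E = E° − (0.0592/n) log Q: log Q = (E° − E)·n/0.0592 = (+0.37 − (+0.349))·2/0.0592 = 0.7095.
So 1·log[Cd²⁺] = 1·log(0.83) − log Q = -0.0809 − (0.7095) = -0.7904; [Cd²⁺] = 10^(-0.7904) ≈ 0.16 M.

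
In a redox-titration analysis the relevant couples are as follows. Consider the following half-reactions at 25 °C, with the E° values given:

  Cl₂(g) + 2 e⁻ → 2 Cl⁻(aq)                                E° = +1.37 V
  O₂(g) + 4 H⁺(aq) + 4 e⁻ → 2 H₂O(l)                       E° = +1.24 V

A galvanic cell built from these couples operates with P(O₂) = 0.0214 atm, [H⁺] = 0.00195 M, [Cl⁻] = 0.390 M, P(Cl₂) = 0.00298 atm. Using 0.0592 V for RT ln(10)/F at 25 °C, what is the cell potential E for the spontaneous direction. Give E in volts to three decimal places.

Cl₂/Cl⁻ is the cathode (higher E°), O₂/H₂O the anode: E°cell = +1.37 − (+1.24) = +0.13 V, n = 4.
Overall: 2 Cl₂(g) + 2 H₂O(l) → 4 Cl⁻(aq) + O₂(g) + 4 H⁺(aq)
Q = [Cl⁻]^4·P(O₂)·[H⁺]^4 / (P(Cl₂)^2); log Q = -9.094.
E = E° − (0.0592/n) log Q = +0.13 − (0.0592/4)(-9.094) = +0.265 V.

+0.265 V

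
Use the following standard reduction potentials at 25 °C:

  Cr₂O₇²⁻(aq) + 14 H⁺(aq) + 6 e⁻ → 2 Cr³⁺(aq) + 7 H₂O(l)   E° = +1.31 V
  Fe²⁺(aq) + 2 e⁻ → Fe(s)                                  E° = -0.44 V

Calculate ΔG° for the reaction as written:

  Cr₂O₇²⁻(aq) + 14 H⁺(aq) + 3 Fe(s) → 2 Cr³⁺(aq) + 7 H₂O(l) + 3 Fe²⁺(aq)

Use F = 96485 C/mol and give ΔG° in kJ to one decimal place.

-1013.1 kJ

As written, Cr₂O₇²⁻/Cr³⁺ is reduced (cathode) and Fe²⁺/Fe is oxidised (anode), so E°cell = (+1.31) − (-0.44) = +1.75 V.
Balancing electrons gives n = 6.
ΔG° = −nFE° = −(6)(96485)(+1.75) = -1,013,092 J = -1013.1 kJ.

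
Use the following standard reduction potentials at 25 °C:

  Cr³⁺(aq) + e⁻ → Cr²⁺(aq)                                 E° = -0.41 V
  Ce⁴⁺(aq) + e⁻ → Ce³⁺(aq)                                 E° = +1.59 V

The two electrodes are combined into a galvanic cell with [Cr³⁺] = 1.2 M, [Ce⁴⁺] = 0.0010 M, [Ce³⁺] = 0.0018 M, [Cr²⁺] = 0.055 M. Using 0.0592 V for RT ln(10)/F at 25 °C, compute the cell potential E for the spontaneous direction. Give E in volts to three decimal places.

Ce⁴⁺/Ce³⁺ is the cathode (higher E°), Cr³⁺/Cr²⁺ the anode: E°cell = +1.59 − (-0.41) = +2.00 V, n = 1.
Overall: Ce⁴⁺(aq) + Cr²⁺(aq) → Ce³⁺(aq) + Cr³⁺(aq)
Q = [Ce³⁺]·[Cr³⁺] / ([Ce⁴⁺]·[Cr²⁺]); log Q = 1.594.
E = E° − (0.0592/n) log Q = +2.00 − (0.0592/1)(1.594) = +1.906 V.

+1.906 V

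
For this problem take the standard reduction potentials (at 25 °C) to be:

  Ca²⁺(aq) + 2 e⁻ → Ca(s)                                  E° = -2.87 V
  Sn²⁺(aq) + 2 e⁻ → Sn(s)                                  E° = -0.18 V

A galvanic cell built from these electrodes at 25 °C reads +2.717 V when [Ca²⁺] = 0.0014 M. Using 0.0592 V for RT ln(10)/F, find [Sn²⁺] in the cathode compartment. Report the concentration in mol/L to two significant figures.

Sn²⁺/Sn is the cathode, Ca²⁺/Ca the anode: E°cell = +2.69 V, n = 2.
Overall reaction: Sn²⁺(aq) + Ca(s) → Sn(s) + Ca²⁺(aq); Q = [Ca²⁺]^1/[Sn²⁺]^1.
From E = E° − (0.0592/n) log Q: log Q = (E° − E)·n/0.0592 = (+2.69 − (+2.717))·2/0.0592 = -0.9122.
So 1·log[Sn²⁺] = 1·log(0.0014) − log Q = -2.8539 − (-0.9122) = -1.9417; [Sn²⁺] = 10^(-1.9417) ≈ 0.011 M.

0.011 M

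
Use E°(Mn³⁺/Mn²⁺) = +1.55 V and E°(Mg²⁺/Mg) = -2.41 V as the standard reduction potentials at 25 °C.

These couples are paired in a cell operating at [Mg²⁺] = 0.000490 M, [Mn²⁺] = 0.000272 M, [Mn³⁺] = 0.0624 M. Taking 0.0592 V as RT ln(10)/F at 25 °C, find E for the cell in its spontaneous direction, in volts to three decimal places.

+4.198 V

Mn³⁺/Mn²⁺ is the cathode (higher E°), Mg²⁺/Mg the anode: E°cell = +1.55 − (-2.41) = +3.96 V, n = 2.
Overall: 2 Mn³⁺(aq) + Mg(s) → 2 Mn²⁺(aq) + Mg²⁺(aq)
Q = [Mn²⁺]^2·[Mg²⁺] / ([Mn³⁺]^2); log Q = -8.031.
E = E° − (0.0592/n) log Q = +3.96 − (0.0592/2)(-8.031) = +4.198 V.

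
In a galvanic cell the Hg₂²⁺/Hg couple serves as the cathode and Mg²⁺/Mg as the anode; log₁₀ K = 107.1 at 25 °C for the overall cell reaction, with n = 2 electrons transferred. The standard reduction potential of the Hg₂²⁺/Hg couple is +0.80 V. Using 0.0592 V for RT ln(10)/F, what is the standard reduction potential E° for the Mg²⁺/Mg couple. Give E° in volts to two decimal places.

-2.37 V

E°cell = (0.0592/n)·log K = (0.0592/2)(107.1) = +3.170 V.
Since Hg₂²⁺/Hg is the cathode and Mg²⁺/Mg the anode, E°cell = E°(Hg₂²⁺/Hg) − E°(Mg²⁺/Mg).
So E°(Mg²⁺/Mg) = E°(Hg₂²⁺/Hg) − E°cell = (+0.80) − (+3.170) = -2.37 V.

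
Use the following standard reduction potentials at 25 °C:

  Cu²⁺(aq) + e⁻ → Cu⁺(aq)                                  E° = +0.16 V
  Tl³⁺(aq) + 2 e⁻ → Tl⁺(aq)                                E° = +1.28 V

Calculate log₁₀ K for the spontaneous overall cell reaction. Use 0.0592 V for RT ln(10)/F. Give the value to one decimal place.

Cathode: Tl³⁺/Tl⁺; anode: Cu²⁺/Cu⁺. E°cell = +1.12 V, n = 2.
log K = nE°cell / 0.0592 = (2)(+1.12) / 0.0592 = 37.8.

37.8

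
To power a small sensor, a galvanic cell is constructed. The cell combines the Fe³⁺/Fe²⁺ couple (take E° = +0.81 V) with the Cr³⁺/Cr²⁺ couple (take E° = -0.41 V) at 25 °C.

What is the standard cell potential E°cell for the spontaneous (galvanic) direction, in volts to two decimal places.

+1.22 V

The Fe³⁺/Fe²⁺ couple has the higher reduction potential, so it is the cathode; Cr³⁺/Cr²⁺ is oxidised at the anode.
E°cell = E°(cathode) − E°(anode) = (+0.81) − (-0.41) = +1.22 V.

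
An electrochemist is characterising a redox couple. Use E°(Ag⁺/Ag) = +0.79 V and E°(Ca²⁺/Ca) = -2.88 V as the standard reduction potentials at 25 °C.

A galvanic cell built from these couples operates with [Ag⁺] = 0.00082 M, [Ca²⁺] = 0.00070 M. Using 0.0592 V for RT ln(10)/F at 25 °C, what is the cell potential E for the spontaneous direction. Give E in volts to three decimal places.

+3.581 V

Ag⁺/Ag is the cathode (higher E°), Ca²⁺/Ca the anode: E°cell = +0.79 − (-2.88) = +3.67 V, n = 2.
Overall: 2 Ag⁺(aq) + Ca(s) → 2 Ag(s) + Ca²⁺(aq)
Q = [Ca²⁺] / ([Ag⁺]^2); log Q = 3.017.
E = E° − (0.0592/n) log Q = +3.67 − (0.0592/2)(3.017) = +3.581 V.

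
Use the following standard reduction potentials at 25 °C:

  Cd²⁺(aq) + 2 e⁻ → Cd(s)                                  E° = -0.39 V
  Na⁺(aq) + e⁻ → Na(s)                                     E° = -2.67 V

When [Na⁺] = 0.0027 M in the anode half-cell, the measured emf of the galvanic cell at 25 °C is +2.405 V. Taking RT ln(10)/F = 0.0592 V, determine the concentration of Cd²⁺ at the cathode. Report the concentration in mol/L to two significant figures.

0.12 M

Cd²⁺/Cd is the cathode, Na⁺/Na the anode: E°cell = +2.28 V, n = 2.
Overall reaction: Cd²⁺(aq) + 2 Na(s) → Cd(s) + 2 Na⁺(aq); Q = [Na⁺]^2/[Cd²⁺]^1.
From E = E° − (0.0592/n) log Q: log Q = (E° − E)·n/0.0592 = (+2.28 − (+2.405))·2/0.0592 = -4.2230.
So 1·log[Cd²⁺] = 2·log(0.0027) − log Q = -5.1373 − (-4.2230) = -0.9143; [Cd²⁺] = 10^(-0.9143) ≈ 0.12 M.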